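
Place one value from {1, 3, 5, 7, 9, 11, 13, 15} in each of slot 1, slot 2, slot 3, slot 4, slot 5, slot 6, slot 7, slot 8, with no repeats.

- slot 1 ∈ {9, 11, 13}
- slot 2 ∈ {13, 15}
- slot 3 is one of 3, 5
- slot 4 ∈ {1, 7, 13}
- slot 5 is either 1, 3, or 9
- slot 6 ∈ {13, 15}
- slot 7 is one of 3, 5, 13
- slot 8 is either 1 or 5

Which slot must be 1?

slot 8

The 8 variables draw from only 8 values {1, 3, 5, 7, 9, 11, 13, 15}, so each is used; only slot 4 can be 7, hence slot 4 = 7.
The 7 still-open variables draw from only 7 values {1, 3, 5, 9, 11, 13, 15}, so each is used; only slot 1 can be 11, hence slot 1 = 11.
Among the 6 still-open variables, 9 fits only slot 5 (and all 6 values in {1, 3, 5, 9, 13, 15} must be used), so slot 5 = 9.
Among the 5 still-open variables, 1 fits only slot 8 (and all 5 values in {1, 3, 5, 13, 15} must be used), so slot 8 = 1.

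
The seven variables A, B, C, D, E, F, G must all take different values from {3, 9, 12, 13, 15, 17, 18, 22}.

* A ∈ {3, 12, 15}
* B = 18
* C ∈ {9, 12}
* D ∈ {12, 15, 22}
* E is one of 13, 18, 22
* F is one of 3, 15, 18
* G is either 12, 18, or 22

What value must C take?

9

B must be 18 (only option left). Eliminate 18 elsewhere: E, F, G.
The 6 still-open variables together cover exactly {3, 9, 12, 13, 15, 22} — 6 values for 6 variables — and 9 appears only in C's list, so C = 9.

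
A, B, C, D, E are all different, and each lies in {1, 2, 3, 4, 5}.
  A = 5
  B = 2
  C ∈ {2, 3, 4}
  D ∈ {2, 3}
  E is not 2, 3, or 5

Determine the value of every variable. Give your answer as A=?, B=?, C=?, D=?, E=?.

A's domain is down to {5}, so A = 5.
B must be 2 (only option left). Remove 2 from C, D.
D must be 3 (only option left). Strike 3 from C.
That leaves C = 4. So E can't be 4.
E must be 1 (only option left).

A=5, B=2, C=4, D=3, E=1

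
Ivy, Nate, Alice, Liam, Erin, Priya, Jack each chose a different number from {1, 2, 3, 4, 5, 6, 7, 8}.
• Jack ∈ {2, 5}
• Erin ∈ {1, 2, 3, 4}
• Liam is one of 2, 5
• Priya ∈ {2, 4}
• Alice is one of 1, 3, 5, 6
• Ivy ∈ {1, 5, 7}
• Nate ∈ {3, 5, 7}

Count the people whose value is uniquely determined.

The 7 variables draw from only 7 values {1, 2, 3, 4, 5, 6, 7}, so each is used; only Alice can be 6, hence Alice = 6.
The 2 variables Liam and Jack are confined to {2, 5}, which locks those values in; drop them from Ivy, Nate, Erin, Priya.
Priya must be 4 (only option left). Eliminate 4 elsewhere: Erin.
Determined: Alice=6, Priya=4. The other people each still have more than one consistent value. That makes 2.

2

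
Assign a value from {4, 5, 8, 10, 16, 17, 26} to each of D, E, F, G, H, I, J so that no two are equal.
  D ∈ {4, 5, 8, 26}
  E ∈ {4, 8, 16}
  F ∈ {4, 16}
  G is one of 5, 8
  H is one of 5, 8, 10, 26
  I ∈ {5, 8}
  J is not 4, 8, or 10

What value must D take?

26

The 7 variables draw from only 7 values {4, 5, 8, 10, 16, 17, 26}, so each is used; only H can be 10, hence H = 10.
The 6 still-open variables draw from only 6 values {4, 5, 8, 16, 17, 26}, so each is used; only J can be 17, hence J = 17.
The 5 still-open variables together cover exactly {4, 5, 8, 16, 26} — 5 values for 5 variables — and 26 appears only in D's list, so D = 26.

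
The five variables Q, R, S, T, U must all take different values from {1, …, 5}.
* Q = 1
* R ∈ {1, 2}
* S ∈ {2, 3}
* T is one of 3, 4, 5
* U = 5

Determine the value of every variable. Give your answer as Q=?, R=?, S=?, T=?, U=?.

Q's domain is down to {1}, so Q = 1. Strike 1 from R.
That leaves R = 2. Remove 2 from S.
That leaves S = 3. Remove 3 from T.
U must be 5 (only option left). So T can't be 5.
T has just one choice, so T = 4.

Q=1, R=2, S=3, T=4, U=5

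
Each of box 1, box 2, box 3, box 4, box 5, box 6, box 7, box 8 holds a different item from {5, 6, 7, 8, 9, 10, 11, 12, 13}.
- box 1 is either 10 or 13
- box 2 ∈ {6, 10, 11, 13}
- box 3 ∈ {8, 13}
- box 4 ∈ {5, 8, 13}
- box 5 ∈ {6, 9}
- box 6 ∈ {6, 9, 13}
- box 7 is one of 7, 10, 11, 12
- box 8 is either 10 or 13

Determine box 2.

box 1 and box 8 share exactly the 2 values {10, 13}; by pigeonhole those values go to them, so strike 10, 13 from box 2, box 3, box 4, box 6, box 7.
That leaves box 3 = 8. So box 4 can't be 8.
box 4 has just one choice, so box 4 = 5.
The 2 variables box 5 and box 6 are confined to {6, 9}, which locks those values in; drop them from box 2.
So box 2 = 11.

11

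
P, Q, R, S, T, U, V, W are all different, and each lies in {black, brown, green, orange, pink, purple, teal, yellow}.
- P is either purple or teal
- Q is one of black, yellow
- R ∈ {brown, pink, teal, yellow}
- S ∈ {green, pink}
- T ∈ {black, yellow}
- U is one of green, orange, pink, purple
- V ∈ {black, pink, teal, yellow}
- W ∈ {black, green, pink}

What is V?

Among the 8 variables, brown fits only R (and all 8 values in {black, brown, green, orange, pink, purple, teal, yellow} must be used), so R = brown.
The 7 still-open variables together cover exactly {black, green, orange, pink, purple, teal, yellow} — 7 values for 7 variables — and orange appears only in U's list, so U = orange.
The 6 still-open variables draw from only 6 values {black, green, pink, purple, teal, yellow}, so each is used; only P can be purple, hence P = purple.
Among the 5 still-open variables, teal fits only V (and all 5 values in {black, green, pink, teal, yellow} must be used), so V = teal.

teal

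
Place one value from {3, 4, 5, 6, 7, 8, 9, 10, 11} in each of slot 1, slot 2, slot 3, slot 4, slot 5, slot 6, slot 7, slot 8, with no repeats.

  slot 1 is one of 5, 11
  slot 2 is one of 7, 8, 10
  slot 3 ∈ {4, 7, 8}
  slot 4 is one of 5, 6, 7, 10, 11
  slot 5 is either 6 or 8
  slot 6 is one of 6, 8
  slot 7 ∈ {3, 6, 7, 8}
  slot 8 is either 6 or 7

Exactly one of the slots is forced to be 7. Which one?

slot 8

The 8 variables together cover exactly {3, 4, 5, 6, 7, 8, 10, 11} — 8 values for 8 variables — and 3 appears only in slot 7's list, so slot 7 = 3.
The 7 still-open variables draw from only 7 values {4, 5, 6, 7, 8, 10, 11}, so each is used; only slot 3 can be 4, hence slot 3 = 4.
slot 5 and slot 6 between them cover only {6, 8} — a naked pair. Remove those values from slot 2, slot 4, slot 8.
So 7 goes to slot 8.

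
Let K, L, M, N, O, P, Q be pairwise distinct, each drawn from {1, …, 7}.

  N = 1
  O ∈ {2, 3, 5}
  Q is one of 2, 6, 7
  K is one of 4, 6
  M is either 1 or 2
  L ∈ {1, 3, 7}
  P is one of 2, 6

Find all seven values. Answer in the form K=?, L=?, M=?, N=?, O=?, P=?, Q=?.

N has just one choice, so N = 1. Eliminate 1 elsewhere: L, M.
M's domain is down to {2}, so M = 2. So O, P, Q can't be 2.
P must be 6 (only option left). Eliminate 6 elsewhere: K, Q.
That leaves Q = 7. Remove 7 from L.
K's domain is down to {4}, so K = 4.
L has just one choice, so L = 3. So O can't be 3.
That leaves O = 5.

K=4, L=3, M=2, N=1, O=5, P=6, Q=7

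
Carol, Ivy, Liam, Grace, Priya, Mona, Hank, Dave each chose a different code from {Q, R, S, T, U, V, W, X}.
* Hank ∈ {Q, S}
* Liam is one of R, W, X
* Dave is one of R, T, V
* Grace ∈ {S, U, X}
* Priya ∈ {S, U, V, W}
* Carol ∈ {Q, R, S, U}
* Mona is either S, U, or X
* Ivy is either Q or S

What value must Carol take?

The 8 variables together cover exactly {Q, R, S, T, U, V, W, X} — 8 values for 8 variables — and T appears only in Dave's list, so Dave = T.
Among the 7 still-open variables, V fits only Priya (and all 7 values in {Q, R, S, U, V, W, X} must be used), so Priya = V.
Among the 6 still-open variables, W fits only Liam (and all 6 values in {Q, R, S, U, W, X} must be used), so Liam = W.
Among the 5 still-open variables, R fits only Carol (and all 5 values in {Q, R, S, U, X} must be used), so Carol = R.

R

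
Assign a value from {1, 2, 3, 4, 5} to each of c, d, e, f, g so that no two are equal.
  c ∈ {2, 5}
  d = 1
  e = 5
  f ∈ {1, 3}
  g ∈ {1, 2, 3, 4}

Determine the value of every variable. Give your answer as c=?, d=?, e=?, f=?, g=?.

c=2, d=1, e=5, f=3, g=4

d must be 1 (only option left). Remove 1 from f, g.
e must be 5 (only option left). Remove 5 from c.
f must be 3 (only option left). Remove 3 from g.
c must be 2 (only option left). Remove 2 from g.
g's domain is down to {4}, so g = 4.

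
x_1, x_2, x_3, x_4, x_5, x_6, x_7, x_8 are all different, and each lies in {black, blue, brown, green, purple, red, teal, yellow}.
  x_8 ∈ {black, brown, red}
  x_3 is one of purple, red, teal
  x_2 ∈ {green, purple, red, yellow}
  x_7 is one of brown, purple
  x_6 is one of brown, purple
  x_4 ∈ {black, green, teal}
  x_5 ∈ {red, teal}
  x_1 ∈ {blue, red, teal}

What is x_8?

black

The 8 variables together cover exactly {black, blue, brown, green, purple, red, teal, yellow} — 8 values for 8 variables — and blue appears only in x_1's list, so x_1 = blue.
The 7 still-open variables draw from only 7 values {black, brown, green, purple, red, teal, yellow}, so each is used; only x_2 can be yellow, hence x_2 = yellow.
The 6 still-open variables together cover exactly {black, brown, green, purple, red, teal} — 6 values for 6 variables — and green appears only in x_4's list, so x_4 = green.
Among the 5 still-open variables, black fits only x_8 (and all 5 values in {black, brown, purple, red, teal} must be used), so x_8 = black.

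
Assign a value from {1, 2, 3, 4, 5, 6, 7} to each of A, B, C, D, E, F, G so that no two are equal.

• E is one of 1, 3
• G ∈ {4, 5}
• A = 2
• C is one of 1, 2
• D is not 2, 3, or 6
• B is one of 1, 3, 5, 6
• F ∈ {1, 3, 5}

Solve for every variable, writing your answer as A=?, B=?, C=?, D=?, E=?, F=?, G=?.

A's domain is down to {2}, so A = 2. Strike 2 from C.
C must be 1 (only option left). So B, D, E, F can't be 1.
E has just one choice, so E = 3. Remove 3 from B, F.
That leaves F = 5. Eliminate 5 elsewhere: B, D, G.
G's domain is down to {4}, so G = 4. Remove 4 from D.
B's domain is down to {6}, so B = 6.
D's domain is down to {7}, so D = 7.

A=2, B=6, C=1, D=7, E=3, F=5, G=4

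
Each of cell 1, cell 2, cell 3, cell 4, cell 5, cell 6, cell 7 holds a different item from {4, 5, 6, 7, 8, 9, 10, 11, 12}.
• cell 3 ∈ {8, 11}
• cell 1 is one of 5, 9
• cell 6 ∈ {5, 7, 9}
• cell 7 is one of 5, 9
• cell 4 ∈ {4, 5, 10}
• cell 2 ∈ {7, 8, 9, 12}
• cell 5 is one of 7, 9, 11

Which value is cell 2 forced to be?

12

cell 1 and cell 7 between them cover only {5, 9} — a naked pair. Remove those values from cell 2, cell 4, cell 5, cell 6.
cell 6 has just one choice, so cell 6 = 7. Remove 7 from cell 2, cell 5.
cell 5 has just one choice, so cell 5 = 11. Remove 11 from cell 3.
That leaves cell 3 = 8. Remove 8 from cell 2.
So cell 2 = 12.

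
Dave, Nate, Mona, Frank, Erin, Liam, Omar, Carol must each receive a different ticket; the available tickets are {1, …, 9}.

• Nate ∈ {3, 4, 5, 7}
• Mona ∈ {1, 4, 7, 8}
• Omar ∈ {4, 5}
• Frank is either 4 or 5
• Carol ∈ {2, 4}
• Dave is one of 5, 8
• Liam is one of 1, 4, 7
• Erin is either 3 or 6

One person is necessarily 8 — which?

Dave

The 8 variables draw from only 8 values {1, 2, 3, 4, 5, 6, 7, 8}, so each is used; only Carol can be 2, hence Carol = 2.
Among the 7 still-open variables, 6 fits only Erin (and all 7 values in {1, 3, 4, 5, 6, 7, 8} must be used), so Erin = 6.
The 6 still-open variables together cover exactly {1, 3, 4, 5, 7, 8} — 6 values for 6 variables — and 3 appears only in Nate's list, so Nate = 3.
Frank and Omar share exactly the 2 values {4, 5}; by pigeonhole those values go to them, so strike 4, 5 from Dave, Mona, Liam.
So 8 goes to Dave.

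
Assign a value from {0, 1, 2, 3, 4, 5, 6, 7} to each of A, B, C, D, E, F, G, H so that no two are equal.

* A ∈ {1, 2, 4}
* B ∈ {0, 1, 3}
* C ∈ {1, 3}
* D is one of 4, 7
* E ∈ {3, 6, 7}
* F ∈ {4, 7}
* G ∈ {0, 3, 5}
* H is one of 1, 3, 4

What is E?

Among the 8 variables, 2 fits only A (and all 8 values in {0, 1, 2, 3, 4, 5, 6, 7} must be used), so A = 2.
The 7 still-open variables draw from only 7 values {0, 1, 3, 4, 5, 6, 7}, so each is used; only G can be 5, hence G = 5.
Among the 6 still-open variables, 0 fits only B (and all 6 values in {0, 1, 3, 4, 6, 7} must be used), so B = 0.
The 5 still-open variables draw from only 5 values {1, 3, 4, 6, 7}, so each is used; only E can be 6, hence E = 6.

6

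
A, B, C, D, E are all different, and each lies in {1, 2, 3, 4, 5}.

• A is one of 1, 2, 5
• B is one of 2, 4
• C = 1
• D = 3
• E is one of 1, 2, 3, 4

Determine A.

C must be 1 (only option left). Strike 1 from A, E.
D has just one choice, so D = 3. Remove 3 from E.
The 3 still-open variables draw from only 3 values {2, 4, 5}, so each is used; only A can be 5, hence A = 5.

5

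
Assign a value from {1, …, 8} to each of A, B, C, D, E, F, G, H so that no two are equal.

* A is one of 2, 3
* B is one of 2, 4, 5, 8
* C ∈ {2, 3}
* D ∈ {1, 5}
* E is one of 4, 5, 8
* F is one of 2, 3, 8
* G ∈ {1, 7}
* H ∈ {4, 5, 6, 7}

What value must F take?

8

The 8 variables together cover exactly {1, 2, 3, 4, 5, 6, 7, 8} — 8 values for 8 variables — and 6 appears only in H's list, so H = 6.
The 7 still-open variables together cover exactly {1, 2, 3, 4, 5, 7, 8} — 7 values for 7 variables — and 7 appears only in G's list, so G = 7.
The 6 still-open variables together cover exactly {1, 2, 3, 4, 5, 8} — 6 values for 6 variables — and 1 appears only in D's list, so D = 1.
A and C share exactly the 2 values {2, 3}; by pigeonhole those values go to them, so strike 2, 3 from B, F.
So F = 8.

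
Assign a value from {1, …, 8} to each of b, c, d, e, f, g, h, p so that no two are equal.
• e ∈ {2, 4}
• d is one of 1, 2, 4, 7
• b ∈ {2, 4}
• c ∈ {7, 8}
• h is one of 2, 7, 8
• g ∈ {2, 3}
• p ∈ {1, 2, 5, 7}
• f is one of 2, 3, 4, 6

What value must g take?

3

The 8 variables draw from only 8 values {1, 2, 3, 4, 5, 6, 7, 8}, so each is used; only p can be 5, hence p = 5.
The 7 still-open variables draw from only 7 values {1, 2, 3, 4, 6, 7, 8}, so each is used; only d can be 1, hence d = 1.
Among the 6 still-open variables, 6 fits only f (and all 6 values in {2, 3, 4, 6, 7, 8} must be used), so f = 6.
Among the 5 still-open variables, 3 fits only g (and all 5 values in {2, 3, 4, 7, 8} must be used), so g = 3.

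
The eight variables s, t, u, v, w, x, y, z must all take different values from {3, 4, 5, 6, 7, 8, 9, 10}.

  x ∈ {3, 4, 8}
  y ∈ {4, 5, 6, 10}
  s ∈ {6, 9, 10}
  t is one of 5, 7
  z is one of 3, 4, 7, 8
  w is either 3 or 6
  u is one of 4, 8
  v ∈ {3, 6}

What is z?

7

The 8 variables together cover exactly {3, 4, 5, 6, 7, 8, 9, 10} — 8 values for 8 variables — and 9 appears only in s's list, so s = 9.
The 7 still-open variables draw from only 7 values {3, 4, 5, 6, 7, 8, 10}, so each is used; only y can be 10, hence y = 10.
Among the 6 still-open variables, 5 fits only t (and all 6 values in {3, 4, 5, 6, 7, 8} must be used), so t = 5.
The 5 still-open variables draw from only 5 values {3, 4, 6, 7, 8}, so each is used; only z can be 7, hence z = 7.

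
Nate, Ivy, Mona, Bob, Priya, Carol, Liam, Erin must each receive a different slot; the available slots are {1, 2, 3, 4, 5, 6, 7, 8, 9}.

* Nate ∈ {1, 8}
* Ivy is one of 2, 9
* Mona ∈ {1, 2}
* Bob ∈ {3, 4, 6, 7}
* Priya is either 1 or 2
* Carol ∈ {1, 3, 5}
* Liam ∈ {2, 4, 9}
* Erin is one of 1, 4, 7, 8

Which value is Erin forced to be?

Mona and Priya share exactly the 2 values {1, 2}; by pigeonhole those values go to them, so strike 1, 2 from Nate, Ivy, Carol, Liam, Erin.
Nate's domain is down to {8}, so Nate = 8. Eliminate 8 elsewhere: Erin.
Ivy's domain is down to {9}, so Ivy = 9. Eliminate 9 elsewhere: Liam.
Liam's domain is down to {4}, so Liam = 4. Remove 4 from Bob, Erin.
So Erin = 7.

7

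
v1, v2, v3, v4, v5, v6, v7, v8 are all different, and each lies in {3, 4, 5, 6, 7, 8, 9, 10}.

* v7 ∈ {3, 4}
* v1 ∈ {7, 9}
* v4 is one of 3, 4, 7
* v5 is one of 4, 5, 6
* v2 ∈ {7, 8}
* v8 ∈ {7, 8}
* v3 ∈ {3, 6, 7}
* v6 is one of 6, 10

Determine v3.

6

The 8 variables together cover exactly {3, 4, 5, 6, 7, 8, 9, 10} — 8 values for 8 variables — and 5 appears only in v5's list, so v5 = 5.
The 7 still-open variables together cover exactly {3, 4, 6, 7, 8, 9, 10} — 7 values for 7 variables — and 9 appears only in v1's list, so v1 = 9.
The 6 still-open variables together cover exactly {3, 4, 6, 7, 8, 10} — 6 values for 6 variables — and 10 appears only in v6's list, so v6 = 10.
Among the 5 still-open variables, 6 fits only v3 (and all 5 values in {3, 4, 6, 7, 8} must be used), so v3 = 6.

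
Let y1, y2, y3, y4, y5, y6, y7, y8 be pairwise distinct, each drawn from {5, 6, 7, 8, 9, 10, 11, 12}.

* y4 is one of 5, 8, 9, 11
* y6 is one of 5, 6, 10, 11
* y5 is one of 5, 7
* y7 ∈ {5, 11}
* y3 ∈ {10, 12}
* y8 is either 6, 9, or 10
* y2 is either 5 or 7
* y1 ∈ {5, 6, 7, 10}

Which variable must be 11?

The 8 variables together cover exactly {5, 6, 7, 8, 9, 10, 11, 12} — 8 values for 8 variables — and 8 appears only in y4's list, so y4 = 8.
Among the 7 still-open variables, 9 fits only y8 (and all 7 values in {5, 6, 7, 9, 10, 11, 12} must be used), so y8 = 9.
The 6 still-open variables draw from only 6 values {5, 6, 7, 10, 11, 12}, so each is used; only y3 can be 12, hence y3 = 12.
y2 and y5 between them cover only {5, 7} — a naked pair. Remove those values from y1, y6, y7.
So 11 goes to y7.

y7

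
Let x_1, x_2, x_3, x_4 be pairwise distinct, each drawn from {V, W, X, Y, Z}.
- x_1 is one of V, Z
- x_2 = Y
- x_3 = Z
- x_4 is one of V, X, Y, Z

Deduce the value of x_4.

x_2's domain is down to {Y}, so x_2 = Y. So x_4 can't be Y.
That leaves x_3 = Z. Strike Z from x_1, x_4.
x_1's domain is down to {V}, so x_1 = V. So x_4 can't be V.
So x_4 = X.

X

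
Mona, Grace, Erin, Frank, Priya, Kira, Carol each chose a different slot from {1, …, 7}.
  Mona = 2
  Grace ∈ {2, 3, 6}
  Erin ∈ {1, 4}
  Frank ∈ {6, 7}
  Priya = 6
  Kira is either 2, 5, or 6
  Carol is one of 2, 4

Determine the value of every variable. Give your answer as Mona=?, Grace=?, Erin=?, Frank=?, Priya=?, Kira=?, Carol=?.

Mona=2, Grace=3, Erin=1, Frank=7, Priya=6, Kira=5, Carol=4

Mona must be 2 (only option left). Strike 2 from Grace, Kira, Carol.
Priya has just one choice, so Priya = 6. Strike 6 from Grace, Frank, Kira.
Kira's domain is down to {5}, so Kira = 5.
Carol's domain is down to {4}, so Carol = 4. Remove 4 from Erin.
That leaves Grace = 3.
Erin must be 1 (only option left).
Frank has just one choice, so Frank = 7.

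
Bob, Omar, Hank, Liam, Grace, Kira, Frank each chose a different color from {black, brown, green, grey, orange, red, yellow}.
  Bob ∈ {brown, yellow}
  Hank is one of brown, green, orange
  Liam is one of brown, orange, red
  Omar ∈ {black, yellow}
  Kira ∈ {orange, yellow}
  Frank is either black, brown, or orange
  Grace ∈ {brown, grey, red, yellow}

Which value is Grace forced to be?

grey

The 7 variables together cover exactly {black, brown, green, grey, orange, red, yellow} — 7 values for 7 variables — and green appears only in Hank's list, so Hank = green.
The 6 still-open variables together cover exactly {black, brown, grey, orange, red, yellow} — 6 values for 6 variables — and grey appears only in Grace's list, so Grace = grey.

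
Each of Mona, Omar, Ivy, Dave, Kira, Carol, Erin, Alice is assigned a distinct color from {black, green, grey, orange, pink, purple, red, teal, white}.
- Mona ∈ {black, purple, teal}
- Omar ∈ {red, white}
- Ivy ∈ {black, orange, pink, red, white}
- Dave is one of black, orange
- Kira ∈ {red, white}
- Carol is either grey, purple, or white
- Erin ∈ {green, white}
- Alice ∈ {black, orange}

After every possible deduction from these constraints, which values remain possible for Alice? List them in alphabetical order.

black, orange

The 2 variables Omar and Kira are confined to {red, white}, which locks those values in; drop them from Ivy, Carol, Erin.
Erin must be green (only option left).
The 2 variables Dave and Alice are confined to {black, orange}, which locks those values in; drop them from Mona, Ivy.
Ivy must be pink (only option left).
No further eliminations apply; Alice can still be any of black, orange.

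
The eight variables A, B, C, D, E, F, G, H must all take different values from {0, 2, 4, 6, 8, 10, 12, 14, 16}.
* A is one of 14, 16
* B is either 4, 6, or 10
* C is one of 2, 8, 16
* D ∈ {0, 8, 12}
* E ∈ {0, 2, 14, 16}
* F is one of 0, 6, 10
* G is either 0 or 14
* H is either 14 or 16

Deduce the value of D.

12

A and H share exactly the 2 values {14, 16}; by pigeonhole those values go to them, so strike 14, 16 from C, E, G.
G's domain is down to {0}, so G = 0. Eliminate 0 elsewhere: D, E, F.
That leaves E = 2. Strike 2 from C.
C has just one choice, so C = 8. Remove 8 from D.
So D = 12.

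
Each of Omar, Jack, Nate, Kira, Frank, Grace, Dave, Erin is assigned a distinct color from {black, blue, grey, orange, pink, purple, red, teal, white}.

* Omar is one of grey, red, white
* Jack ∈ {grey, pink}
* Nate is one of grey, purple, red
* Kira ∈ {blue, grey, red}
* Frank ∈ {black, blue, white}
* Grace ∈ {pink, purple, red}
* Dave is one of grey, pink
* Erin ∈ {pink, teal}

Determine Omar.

white

Among the 8 variables, black fits only Frank (and all 8 values in {black, blue, grey, pink, purple, red, teal, white} must be used), so Frank = black.
Among the 7 still-open variables, blue fits only Kira (and all 7 values in {blue, grey, pink, purple, red, teal, white} must be used), so Kira = blue.
The 6 still-open variables together cover exactly {grey, pink, purple, red, teal, white} — 6 values for 6 variables — and teal appears only in Erin's list, so Erin = teal.
Among the 5 still-open variables, white fits only Omar (and all 5 values in {grey, pink, purple, red, white} must be used), so Omar = white.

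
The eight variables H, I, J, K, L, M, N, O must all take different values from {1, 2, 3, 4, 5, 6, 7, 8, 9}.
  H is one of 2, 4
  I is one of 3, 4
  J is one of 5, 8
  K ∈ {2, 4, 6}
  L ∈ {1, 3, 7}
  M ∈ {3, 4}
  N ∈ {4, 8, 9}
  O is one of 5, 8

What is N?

I and M share exactly the 2 values {3, 4}; by pigeonhole those values go to them, so strike 3, 4 from H, K, L, N.
H must be 2 (only option left). Strike 2 from K.
K has just one choice, so K = 6.
J and O between them cover only {5, 8} — a naked pair. Remove those values from N.
So N = 9.

9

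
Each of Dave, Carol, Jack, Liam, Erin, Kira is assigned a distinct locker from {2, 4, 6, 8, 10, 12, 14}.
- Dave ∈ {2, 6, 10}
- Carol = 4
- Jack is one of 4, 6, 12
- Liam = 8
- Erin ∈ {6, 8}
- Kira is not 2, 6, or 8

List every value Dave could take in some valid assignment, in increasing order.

Carol must be 4 (only option left). Strike 4 from Jack, Kira.
Liam must be 8 (only option left). Remove 8 from Erin.
Erin's domain is down to {6}, so Erin = 6. Strike 6 from Dave, Jack.
Jack must be 12 (only option left). Eliminate 12 elsewhere: Kira.
No further eliminations apply; Dave can still be any of 2, 10.

2, 10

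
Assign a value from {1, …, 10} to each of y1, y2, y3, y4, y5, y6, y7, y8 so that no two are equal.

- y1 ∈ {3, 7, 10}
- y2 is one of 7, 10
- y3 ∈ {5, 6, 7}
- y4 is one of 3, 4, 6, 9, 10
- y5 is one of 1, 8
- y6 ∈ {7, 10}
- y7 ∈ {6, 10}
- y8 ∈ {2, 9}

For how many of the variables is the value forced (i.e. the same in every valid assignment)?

3

y2 and y6 between them cover only {7, 10} — a naked pair. Remove those values from y1, y3, y4, y7.
y1's domain is down to {3}, so y1 = 3. So y4 can't be 3.
y7's domain is down to {6}, so y7 = 6. Remove 6 from y3, y4.
That leaves y3 = 5.
Determined: y1=3, y3=5, y7=6. The other variables each still have more than one consistent value. That makes 3.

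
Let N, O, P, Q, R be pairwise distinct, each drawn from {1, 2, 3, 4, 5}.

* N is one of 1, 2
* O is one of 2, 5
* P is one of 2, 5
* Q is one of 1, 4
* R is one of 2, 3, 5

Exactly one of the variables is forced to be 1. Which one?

N

The 5 variables together cover exactly {1, 2, 3, 4, 5} — 5 values for 5 variables — and 3 appears only in R's list, so R = 3.
Among the 4 still-open variables, 4 fits only Q (and all 4 values in {1, 2, 4, 5} must be used), so Q = 4.
The 3 still-open variables together cover exactly {1, 2, 5} — 3 values for 3 variables — and 1 appears only in N's list, so N = 1.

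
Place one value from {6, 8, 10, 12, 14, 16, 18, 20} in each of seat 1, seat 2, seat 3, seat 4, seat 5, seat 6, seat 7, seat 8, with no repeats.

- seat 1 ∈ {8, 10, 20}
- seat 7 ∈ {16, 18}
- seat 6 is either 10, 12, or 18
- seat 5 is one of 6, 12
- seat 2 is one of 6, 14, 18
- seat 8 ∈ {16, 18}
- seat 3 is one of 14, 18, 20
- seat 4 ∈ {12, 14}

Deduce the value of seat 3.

Among the 8 variables, 8 fits only seat 1 (and all 8 values in {6, 8, 10, 12, 14, 16, 18, 20} must be used), so seat 1 = 8.
The 7 still-open variables together cover exactly {6, 10, 12, 14, 16, 18, 20} — 7 values for 7 variables — and 10 appears only in seat 6's list, so seat 6 = 10.
Among the 6 still-open variables, 20 fits only seat 3 (and all 6 values in {6, 12, 14, 16, 18, 20} must be used), so seat 3 = 20.

20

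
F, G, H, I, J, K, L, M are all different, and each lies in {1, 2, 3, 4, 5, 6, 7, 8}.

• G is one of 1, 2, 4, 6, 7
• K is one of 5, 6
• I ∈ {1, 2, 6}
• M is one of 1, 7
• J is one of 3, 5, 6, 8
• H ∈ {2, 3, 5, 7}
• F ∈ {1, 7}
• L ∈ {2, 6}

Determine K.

Among the 8 variables, 4 fits only G (and all 8 values in {1, 2, 3, 4, 5, 6, 7, 8} must be used), so G = 4.
Among the 7 still-open variables, 8 fits only J (and all 7 values in {1, 2, 3, 5, 6, 7, 8} must be used), so J = 8.
The 6 still-open variables together cover exactly {1, 2, 3, 5, 6, 7} — 6 values for 6 variables — and 3 appears only in H's list, so H = 3.
Among the 5 still-open variables, 5 fits only K (and all 5 values in {1, 2, 5, 6, 7} must be used), so K = 5.

5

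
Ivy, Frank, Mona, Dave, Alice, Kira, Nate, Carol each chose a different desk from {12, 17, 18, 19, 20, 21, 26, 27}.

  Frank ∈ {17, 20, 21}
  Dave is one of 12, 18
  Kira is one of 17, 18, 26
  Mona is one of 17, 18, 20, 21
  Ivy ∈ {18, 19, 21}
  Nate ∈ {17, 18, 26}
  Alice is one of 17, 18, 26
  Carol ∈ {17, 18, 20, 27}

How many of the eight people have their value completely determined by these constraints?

3

The 8 variables together cover exactly {12, 17, 18, 19, 20, 21, 26, 27} — 8 values for 8 variables — and 12 appears only in Dave's list, so Dave = 12.
The 7 still-open variables draw from only 7 values {17, 18, 19, 20, 21, 26, 27}, so each is used; only Ivy can be 19, hence Ivy = 19.
The 6 still-open variables draw from only 6 values {17, 18, 20, 21, 26, 27}, so each is used; only Carol can be 27, hence Carol = 27.
Alice, Kira, Nate between them cover only {17, 18, 26} — a naked triple. Remove those values from Frank, Mona.
Determined: Ivy=19, Dave=12, Carol=27. The other people each still have more than one consistent value. That makes 3.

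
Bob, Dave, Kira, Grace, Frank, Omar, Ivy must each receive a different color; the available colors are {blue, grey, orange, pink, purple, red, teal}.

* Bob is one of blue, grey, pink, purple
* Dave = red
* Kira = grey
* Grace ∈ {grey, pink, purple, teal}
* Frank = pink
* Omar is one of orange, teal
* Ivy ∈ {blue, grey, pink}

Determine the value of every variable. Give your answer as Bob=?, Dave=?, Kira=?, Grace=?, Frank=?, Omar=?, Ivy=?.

Bob=purple, Dave=red, Kira=grey, Grace=teal, Frank=pink, Omar=orange, Ivy=blue

Dave's domain is down to {red}, so Dave = red.
Kira's domain is down to {grey}, so Kira = grey. Strike grey from Bob, Grace, Ivy.
Frank must be pink (only option left). So Bob, Grace, Ivy can't be pink.
Ivy must be blue (only option left). Remove blue from Bob.
Bob has just one choice, so Bob = purple. Remove purple from Grace.
That leaves Grace = teal. Strike teal from Omar.
Omar has just one choice, so Omar = orange.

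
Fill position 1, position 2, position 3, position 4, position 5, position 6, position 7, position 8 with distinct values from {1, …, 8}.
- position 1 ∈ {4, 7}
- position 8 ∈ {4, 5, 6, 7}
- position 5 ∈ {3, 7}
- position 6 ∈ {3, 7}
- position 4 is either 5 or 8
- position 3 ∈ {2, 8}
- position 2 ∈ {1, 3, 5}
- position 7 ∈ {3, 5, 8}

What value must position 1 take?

The 8 variables draw from only 8 values {1, 2, 3, 4, 5, 6, 7, 8}, so each is used; only position 2 can be 1, hence position 2 = 1.
The 7 still-open variables draw from only 7 values {2, 3, 4, 5, 6, 7, 8}, so each is used; only position 3 can be 2, hence position 3 = 2.
Among the 6 still-open variables, 6 fits only position 8 (and all 6 values in {3, 4, 5, 6, 7, 8} must be used), so position 8 = 6.
The 5 still-open variables draw from only 5 values {3, 4, 5, 7, 8}, so each is used; only position 1 can be 4, hence position 1 = 4.

4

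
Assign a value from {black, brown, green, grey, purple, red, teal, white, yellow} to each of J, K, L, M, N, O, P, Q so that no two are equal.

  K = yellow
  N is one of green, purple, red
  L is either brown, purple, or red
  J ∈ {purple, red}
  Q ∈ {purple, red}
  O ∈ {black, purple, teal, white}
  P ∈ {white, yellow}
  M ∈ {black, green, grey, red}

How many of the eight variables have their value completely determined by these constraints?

K must be yellow (only option left). Strike yellow from P.
P must be white (only option left). Remove white from O.
J and Q between them cover only {purple, red} — a naked pair. Remove those values from L, M, N, O.
L has just one choice, so L = brown.
N must be green (only option left). Eliminate green elsewhere: M.
Determined: K=yellow, L=brown, N=green, P=white. The other variables each still have more than one consistent value. That makes 4.

4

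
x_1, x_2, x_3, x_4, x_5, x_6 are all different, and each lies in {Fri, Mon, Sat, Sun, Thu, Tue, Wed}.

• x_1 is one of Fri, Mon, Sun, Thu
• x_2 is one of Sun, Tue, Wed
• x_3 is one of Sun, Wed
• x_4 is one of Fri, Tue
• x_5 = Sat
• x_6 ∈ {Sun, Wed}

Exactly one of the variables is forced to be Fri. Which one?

x_4

x_5's domain is down to {Sat}, so x_5 = Sat.
x_3 and x_6 between them cover only {Sun, Wed} — a naked pair. Remove those values from x_1, x_2.
x_2 has just one choice, so x_2 = Tue. So x_4 can't be Tue.
So Fri goes to x_4.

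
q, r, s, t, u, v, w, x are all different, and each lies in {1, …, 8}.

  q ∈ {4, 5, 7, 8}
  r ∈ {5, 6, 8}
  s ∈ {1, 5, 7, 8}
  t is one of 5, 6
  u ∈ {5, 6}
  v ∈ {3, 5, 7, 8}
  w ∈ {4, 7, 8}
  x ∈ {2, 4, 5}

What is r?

Among the 8 variables, 1 fits only s (and all 8 values in {1, 2, 3, 4, 5, 6, 7, 8} must be used), so s = 1.
The 7 still-open variables together cover exactly {2, 3, 4, 5, 6, 7, 8} — 7 values for 7 variables — and 2 appears only in x's list, so x = 2.
Among the 6 still-open variables, 3 fits only v (and all 6 values in {3, 4, 5, 6, 7, 8} must be used), so v = 3.
t and u share exactly the 2 values {5, 6}; by pigeonhole those values go to them, so strike 5, 6 from q, r.
So r = 8.

8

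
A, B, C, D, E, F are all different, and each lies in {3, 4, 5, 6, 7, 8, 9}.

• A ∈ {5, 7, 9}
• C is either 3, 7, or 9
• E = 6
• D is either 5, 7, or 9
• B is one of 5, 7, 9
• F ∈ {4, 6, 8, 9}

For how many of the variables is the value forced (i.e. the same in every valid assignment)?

E has just one choice, so E = 6. Eliminate 6 elsewhere: F.
A, B, D share exactly the 3 values {5, 7, 9}; by pigeonhole those values go to them, so strike 5, 7, 9 from C, F.
That leaves C = 3.
Determined: C=3, E=6. The other variables each still have more than one consistent value. That makes 2.

2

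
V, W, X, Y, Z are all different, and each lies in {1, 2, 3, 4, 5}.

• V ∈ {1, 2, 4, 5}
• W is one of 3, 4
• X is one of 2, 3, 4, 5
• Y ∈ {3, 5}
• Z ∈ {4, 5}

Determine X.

Among the 5 variables, 1 fits only V (and all 5 values in {1, 2, 3, 4, 5} must be used), so V = 1.
The 4 still-open variables together cover exactly {2, 3, 4, 5} — 4 values for 4 variables — and 2 appears only in X's list, so X = 2.

2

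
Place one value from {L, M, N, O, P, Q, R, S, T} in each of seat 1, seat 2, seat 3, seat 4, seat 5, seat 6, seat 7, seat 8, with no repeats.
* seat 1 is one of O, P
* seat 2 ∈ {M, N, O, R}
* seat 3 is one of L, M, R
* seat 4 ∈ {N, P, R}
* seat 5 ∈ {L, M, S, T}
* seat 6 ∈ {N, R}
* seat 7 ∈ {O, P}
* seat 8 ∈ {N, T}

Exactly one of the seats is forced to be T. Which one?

The 8 variables draw from only 8 values {L, M, N, O, P, R, S, T}, so each is used; only seat 5 can be S, hence seat 5 = S.
The 7 still-open variables together cover exactly {L, M, N, O, P, R, T} — 7 values for 7 variables — and L appears only in seat 3's list, so seat 3 = L.
Among the 6 still-open variables, M fits only seat 2 (and all 6 values in {M, N, O, P, R, T} must be used), so seat 2 = M.
The 5 still-open variables draw from only 5 values {N, O, P, R, T}, so each is used; only seat 8 can be T, hence seat 8 = T.

seat 8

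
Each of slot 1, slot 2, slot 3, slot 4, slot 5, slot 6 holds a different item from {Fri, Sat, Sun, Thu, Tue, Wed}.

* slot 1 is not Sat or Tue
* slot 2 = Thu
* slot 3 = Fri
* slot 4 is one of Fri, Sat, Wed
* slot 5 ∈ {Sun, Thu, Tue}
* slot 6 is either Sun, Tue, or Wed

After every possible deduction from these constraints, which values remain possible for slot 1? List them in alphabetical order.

Sun, Wed

slot 2 has just one choice, so slot 2 = Thu. Remove Thu from slot 1, slot 5.
slot 3 must be Fri (only option left). Remove Fri from slot 1, slot 4.
The 4 still-open variables draw from only 4 values {Sat, Sun, Tue, Wed}, so each is used; only slot 4 can be Sat, hence slot 4 = Sat.
No further eliminations apply; slot 1 can still be any of Sun, Wed.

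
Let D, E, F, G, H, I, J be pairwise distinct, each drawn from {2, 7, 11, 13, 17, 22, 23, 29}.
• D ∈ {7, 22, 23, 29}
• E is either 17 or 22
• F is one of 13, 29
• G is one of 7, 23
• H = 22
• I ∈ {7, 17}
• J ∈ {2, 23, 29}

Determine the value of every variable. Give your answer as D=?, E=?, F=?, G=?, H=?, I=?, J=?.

H must be 22 (only option left). Remove 22 from D, E.
That leaves E = 17. Eliminate 17 elsewhere: I.
I's domain is down to {7}, so I = 7. So D, G can't be 7.
That leaves G = 23. Strike 23 from D, J.
D's domain is down to {29}, so D = 29. Eliminate 29 elsewhere: F, J.
F must be 13 (only option left).
J's domain is down to {2}, so J = 2.

D=29, E=17, F=13, G=23, H=22, I=7, J=2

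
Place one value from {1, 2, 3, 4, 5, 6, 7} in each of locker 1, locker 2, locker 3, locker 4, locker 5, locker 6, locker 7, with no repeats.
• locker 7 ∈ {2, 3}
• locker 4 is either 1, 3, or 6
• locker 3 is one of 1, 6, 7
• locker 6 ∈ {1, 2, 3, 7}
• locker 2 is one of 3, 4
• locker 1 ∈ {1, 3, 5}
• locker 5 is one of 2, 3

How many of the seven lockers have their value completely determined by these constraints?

Among the 7 variables, 4 fits only locker 2 (and all 7 values in {1, 2, 3, 4, 5, 6, 7} must be used), so locker 2 = 4.
Among the 6 still-open variables, 5 fits only locker 1 (and all 6 values in {1, 2, 3, 5, 6, 7} must be used), so locker 1 = 5.
locker 5 and locker 7 between them cover only {2, 3} — a naked pair. Remove those values from locker 4, locker 6.
Determined: locker 1=5, locker 2=4. The other lockers each still have more than one consistent value. That makes 2.

2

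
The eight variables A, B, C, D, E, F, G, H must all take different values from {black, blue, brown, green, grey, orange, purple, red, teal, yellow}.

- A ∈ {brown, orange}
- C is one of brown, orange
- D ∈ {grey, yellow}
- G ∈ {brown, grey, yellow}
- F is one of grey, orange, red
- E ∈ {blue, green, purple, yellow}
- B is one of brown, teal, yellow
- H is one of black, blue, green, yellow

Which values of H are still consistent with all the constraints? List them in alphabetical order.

black, blue, green

A and C share exactly the 2 values {brown, orange}; by pigeonhole those values go to them, so strike brown, orange from B, F, G.
The 2 variables D and G are confined to {grey, yellow}, which locks those values in; drop them from B, E, F, H.
That leaves B = teal.
F has just one choice, so F = red.
No further eliminations apply; H can still be any of black, blue, green.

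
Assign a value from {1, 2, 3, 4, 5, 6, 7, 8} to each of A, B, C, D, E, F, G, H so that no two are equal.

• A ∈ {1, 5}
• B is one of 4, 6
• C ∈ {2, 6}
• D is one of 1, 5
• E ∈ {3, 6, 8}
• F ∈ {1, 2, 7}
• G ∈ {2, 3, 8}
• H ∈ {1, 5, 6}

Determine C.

2

Among the 8 variables, 4 fits only B (and all 8 values in {1, 2, 3, 4, 5, 6, 7, 8} must be used), so B = 4.
Among the 7 still-open variables, 7 fits only F (and all 7 values in {1, 2, 3, 5, 6, 7, 8} must be used), so F = 7.
A and D share exactly the 2 values {1, 5}; by pigeonhole those values go to them, so strike 1, 5 from H.
That leaves H = 6. So C, E can't be 6.
So C = 2.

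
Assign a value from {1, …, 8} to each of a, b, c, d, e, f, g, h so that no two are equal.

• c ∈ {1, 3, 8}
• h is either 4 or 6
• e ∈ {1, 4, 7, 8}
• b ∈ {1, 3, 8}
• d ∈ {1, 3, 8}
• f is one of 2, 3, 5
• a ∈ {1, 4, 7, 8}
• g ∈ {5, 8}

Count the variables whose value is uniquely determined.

3

The 8 variables together cover exactly {1, 2, 3, 4, 5, 6, 7, 8} — 8 values for 8 variables — and 2 appears only in f's list, so f = 2.
Among the 7 still-open variables, 5 fits only g (and all 7 values in {1, 3, 4, 5, 6, 7, 8} must be used), so g = 5.
Among the 6 still-open variables, 6 fits only h (and all 6 values in {1, 3, 4, 6, 7, 8} must be used), so h = 6.
The 3 variables b, c, d are confined to {1, 3, 8}, which locks those values in; drop them from a, e.
Determined: f=2, g=5, h=6. The other variables each still have more than one consistent value. That makes 3.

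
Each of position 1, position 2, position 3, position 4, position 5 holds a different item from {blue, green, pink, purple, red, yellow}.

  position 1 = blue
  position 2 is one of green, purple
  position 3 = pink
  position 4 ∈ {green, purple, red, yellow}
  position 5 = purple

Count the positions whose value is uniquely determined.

position 1 must be blue (only option left).
That leaves position 3 = pink.
position 5 must be purple (only option left). Remove purple from position 2, position 4.
position 2 must be green (only option left). Eliminate green elsewhere: position 4.
Determined: position 1=blue, position 2=green, position 3=pink, position 5=purple. The other positions each still have more than one consistent value. That makes 4.

4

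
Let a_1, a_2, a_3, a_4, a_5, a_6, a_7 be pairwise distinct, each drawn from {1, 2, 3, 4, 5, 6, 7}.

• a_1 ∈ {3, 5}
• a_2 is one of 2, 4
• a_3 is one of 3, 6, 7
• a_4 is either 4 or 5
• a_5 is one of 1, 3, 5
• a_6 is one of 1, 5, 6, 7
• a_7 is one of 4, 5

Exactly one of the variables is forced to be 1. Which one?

a_5

The 7 variables draw from only 7 values {1, 2, 3, 4, 5, 6, 7}, so each is used; only a_2 can be 2, hence a_2 = 2.
a_4 and a_7 share exactly the 2 values {4, 5}; by pigeonhole those values go to them, so strike 4, 5 from a_1, a_5, a_6.
a_1 must be 3 (only option left). Remove 3 from a_3, a_5.
So 1 goes to a_5.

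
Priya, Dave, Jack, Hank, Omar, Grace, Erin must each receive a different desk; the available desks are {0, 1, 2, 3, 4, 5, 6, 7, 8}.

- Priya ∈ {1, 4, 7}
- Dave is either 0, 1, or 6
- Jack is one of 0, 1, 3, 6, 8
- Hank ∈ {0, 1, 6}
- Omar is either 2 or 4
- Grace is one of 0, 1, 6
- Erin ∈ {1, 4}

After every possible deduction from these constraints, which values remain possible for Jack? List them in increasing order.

3, 8

Dave, Hank, Grace share exactly the 3 values {0, 1, 6}; by pigeonhole those values go to them, so strike 0, 1, 6 from Priya, Jack, Erin.
That leaves Erin = 4. Strike 4 from Priya, Omar.
Priya's domain is down to {7}, so Priya = 7.
Omar's domain is down to {2}, so Omar = 2.
No further eliminations apply; Jack can still be any of 3, 8.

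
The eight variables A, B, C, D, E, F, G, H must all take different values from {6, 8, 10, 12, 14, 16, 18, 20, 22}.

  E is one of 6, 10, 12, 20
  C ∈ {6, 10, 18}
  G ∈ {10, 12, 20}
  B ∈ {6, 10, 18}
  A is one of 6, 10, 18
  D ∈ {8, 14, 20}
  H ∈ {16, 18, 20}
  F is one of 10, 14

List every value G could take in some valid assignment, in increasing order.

12, 20

Among the 8 variables, 8 fits only D (and all 8 values in {6, 8, 10, 12, 14, 16, 18, 20} must be used), so D = 8.
Among the 7 still-open variables, 14 fits only F (and all 7 values in {6, 10, 12, 14, 16, 18, 20} must be used), so F = 14.
Among the 6 still-open variables, 16 fits only H (and all 6 values in {6, 10, 12, 16, 18, 20} must be used), so H = 16.
A, B, C between them cover only {6, 10, 18} — a naked triple. Remove those values from E, G.
No further eliminations apply; G can still be any of 12, 20.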